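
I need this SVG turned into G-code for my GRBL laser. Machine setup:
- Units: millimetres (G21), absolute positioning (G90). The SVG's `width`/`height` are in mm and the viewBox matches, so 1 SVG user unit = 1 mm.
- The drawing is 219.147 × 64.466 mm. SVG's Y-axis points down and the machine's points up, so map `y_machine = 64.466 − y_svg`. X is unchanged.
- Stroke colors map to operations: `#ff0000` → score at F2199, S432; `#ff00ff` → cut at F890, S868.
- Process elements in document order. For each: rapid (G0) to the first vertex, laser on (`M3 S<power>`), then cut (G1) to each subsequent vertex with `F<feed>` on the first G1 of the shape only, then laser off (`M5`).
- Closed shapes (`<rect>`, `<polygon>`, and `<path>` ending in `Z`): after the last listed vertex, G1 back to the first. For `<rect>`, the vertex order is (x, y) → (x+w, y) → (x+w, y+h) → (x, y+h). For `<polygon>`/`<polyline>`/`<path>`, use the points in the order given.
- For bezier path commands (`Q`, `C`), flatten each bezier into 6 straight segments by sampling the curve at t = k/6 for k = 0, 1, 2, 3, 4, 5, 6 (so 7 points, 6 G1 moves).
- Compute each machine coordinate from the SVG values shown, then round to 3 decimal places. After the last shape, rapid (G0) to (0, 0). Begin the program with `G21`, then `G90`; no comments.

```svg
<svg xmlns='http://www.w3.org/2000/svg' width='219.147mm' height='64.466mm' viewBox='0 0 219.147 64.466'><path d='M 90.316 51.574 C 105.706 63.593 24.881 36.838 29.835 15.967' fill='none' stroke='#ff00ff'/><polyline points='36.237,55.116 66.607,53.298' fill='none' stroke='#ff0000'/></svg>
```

G21
G90
G0 X90.316 Y12.892
M3 S868
G1 X90.836 Y9.907 F890
G1 X80.375 Y12.144
G1 X63.989 Y18.362
G1 X46.733 Y27.321
G1 X33.664 Y37.780
G1 X29.835 Y48.499
M5
G0 X36.237 Y9.350
M3 S432
G1 X66.607 Y11.168 F2199
M5
G0 X0.000 Y0.000

Since the viewBox matches the mm dimensions, user units are millimetres directly. The only transform is the Y-flip y_m = 64.466 − y_svg.

Shape 1 is a cubic bezier drawn with `<path>`. Its stroke #ff00ff means cut at S868, F890. After flipping Y the toolpath is (90.316,12.892) → (90.836,9.907) → (80.375,12.144) → (63.989,18.362) → (46.733,27.321) → (33.664,37.780) → (29.835,48.499).

Shape 2 is a line segment drawn with `<polyline>`. Its stroke #ff0000 means score at S432, F2199. After flipping Y the toolpath is (36.237,9.350) → (66.607,11.168).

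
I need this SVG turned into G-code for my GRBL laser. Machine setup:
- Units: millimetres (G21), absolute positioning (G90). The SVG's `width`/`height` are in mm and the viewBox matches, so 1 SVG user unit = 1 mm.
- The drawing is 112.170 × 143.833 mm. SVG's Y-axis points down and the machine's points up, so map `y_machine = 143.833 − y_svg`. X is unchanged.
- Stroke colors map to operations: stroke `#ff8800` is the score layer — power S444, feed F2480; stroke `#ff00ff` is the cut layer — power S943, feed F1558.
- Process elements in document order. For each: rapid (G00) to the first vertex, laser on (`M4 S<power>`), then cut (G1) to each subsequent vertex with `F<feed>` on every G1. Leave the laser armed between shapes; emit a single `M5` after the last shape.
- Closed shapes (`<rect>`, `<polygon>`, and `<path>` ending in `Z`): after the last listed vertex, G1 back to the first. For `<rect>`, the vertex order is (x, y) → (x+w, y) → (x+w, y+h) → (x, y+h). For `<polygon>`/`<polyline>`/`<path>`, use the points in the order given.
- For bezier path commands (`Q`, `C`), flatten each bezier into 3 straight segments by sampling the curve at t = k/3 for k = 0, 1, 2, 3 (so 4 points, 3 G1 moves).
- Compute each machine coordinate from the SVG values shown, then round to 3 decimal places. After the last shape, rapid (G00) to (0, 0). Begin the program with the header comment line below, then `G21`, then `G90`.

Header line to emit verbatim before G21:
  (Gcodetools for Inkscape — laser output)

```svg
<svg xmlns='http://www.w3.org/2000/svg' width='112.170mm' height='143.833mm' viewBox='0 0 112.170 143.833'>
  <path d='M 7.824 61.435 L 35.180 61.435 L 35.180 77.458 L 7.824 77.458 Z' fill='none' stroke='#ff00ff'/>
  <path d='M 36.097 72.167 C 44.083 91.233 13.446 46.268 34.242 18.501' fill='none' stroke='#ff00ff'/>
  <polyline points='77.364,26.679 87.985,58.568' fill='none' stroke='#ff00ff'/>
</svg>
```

viewBox `0 0 112.170 143.833` with mm width/height → 1 unit = 1 mm. Flip: y_m = 143.833 − y_svg.

**Shape 1** — `<path>` rectangle, stroke `#ff00ff` → cut (S943, F1558). Machine vertices: (7.824,82.398) → (35.180,82.398) → (35.180,66.375) → (7.824,66.375) → (7.824,82.398). Closed: final G1 returns to the first vertex.

**Shape 2** — `<path>` cubic bezier, stroke `#ff00ff` → cut (S943, F1558). Control points (SVG): P0=(36.097,72.167), P1=(44.083,91.233), P2=(13.446,46.268), P3=(34.242,18.501); sampled at t=k/3. Machine vertices: (36.097,71.666) → (34.544,70.935) → (27.255,94.841) → (34.242,125.332). Open path.

**Shape 3** — `<polyline>` line segment, stroke `#ff00ff` → cut (S943, F1558). Machine vertices: (77.364,117.154) → (87.985,85.265). Open path.

(Gcodetools for Inkscape — laser output)
G21
G90
G00 X7.824 Y82.398
M4 S943
G1 X35.180 Y82.398 F1558
G1 X35.180 Y66.375 F1558
G1 X7.824 Y66.375 F1558
G1 X7.824 Y82.398 F1558
G00 X36.097 Y71.666
M4 S943
G1 X34.544 Y70.935 F1558
G1 X27.255 Y94.841 F1558
G1 X34.242 Y125.332 F1558
G00 X77.364 Y117.154
M4 S943
G1 X87.985 Y85.265 F1558
M5
G00 X0.000 Y0.000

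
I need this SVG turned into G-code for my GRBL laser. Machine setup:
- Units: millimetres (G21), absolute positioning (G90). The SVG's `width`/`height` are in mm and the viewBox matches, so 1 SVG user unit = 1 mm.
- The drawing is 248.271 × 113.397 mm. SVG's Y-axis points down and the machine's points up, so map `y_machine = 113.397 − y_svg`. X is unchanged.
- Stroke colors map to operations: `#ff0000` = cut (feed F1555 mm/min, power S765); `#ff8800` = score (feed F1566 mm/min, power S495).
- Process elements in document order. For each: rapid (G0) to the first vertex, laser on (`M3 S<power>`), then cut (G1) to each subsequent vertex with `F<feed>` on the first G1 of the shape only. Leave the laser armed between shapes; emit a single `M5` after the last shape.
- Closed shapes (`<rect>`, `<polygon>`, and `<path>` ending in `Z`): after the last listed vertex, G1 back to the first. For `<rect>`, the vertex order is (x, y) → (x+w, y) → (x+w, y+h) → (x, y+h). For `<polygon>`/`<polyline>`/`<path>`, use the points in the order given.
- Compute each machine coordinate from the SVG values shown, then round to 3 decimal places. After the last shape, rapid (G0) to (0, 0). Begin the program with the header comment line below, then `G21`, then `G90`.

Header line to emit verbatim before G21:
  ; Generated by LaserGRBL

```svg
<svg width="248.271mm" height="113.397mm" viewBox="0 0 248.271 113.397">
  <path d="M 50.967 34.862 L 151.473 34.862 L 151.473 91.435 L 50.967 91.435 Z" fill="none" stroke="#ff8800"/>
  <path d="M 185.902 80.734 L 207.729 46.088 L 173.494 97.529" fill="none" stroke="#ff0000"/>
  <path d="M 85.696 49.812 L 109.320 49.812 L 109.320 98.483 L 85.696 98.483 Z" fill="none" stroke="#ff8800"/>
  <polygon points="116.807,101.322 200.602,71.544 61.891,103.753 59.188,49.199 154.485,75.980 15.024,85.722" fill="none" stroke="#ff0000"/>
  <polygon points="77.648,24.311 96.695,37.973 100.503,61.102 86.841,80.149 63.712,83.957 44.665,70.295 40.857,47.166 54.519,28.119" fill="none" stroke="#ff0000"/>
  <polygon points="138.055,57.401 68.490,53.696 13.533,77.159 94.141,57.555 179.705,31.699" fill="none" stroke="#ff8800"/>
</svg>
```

; Generated by LaserGRBL
G21
G90
G0 X50.967 Y78.535
M3 S495
G1 X151.473 Y78.535 F1566
G1 X151.473 Y21.962
G1 X50.967 Y21.962
G1 X50.967 Y78.535
G0 X185.902 Y32.663
M3 S765
G1 X207.729 Y67.309 F1555
G1 X173.494 Y15.868
G0 X85.696 Y63.585
M3 S495
G1 X109.320 Y63.585 F1566
G1 X109.320 Y14.914
G1 X85.696 Y14.914
G1 X85.696 Y63.585
G0 X116.807 Y12.075
M3 S765
G1 X200.602 Y41.853 F1555
G1 X61.891 Y9.644
G1 X59.188 Y64.198
G1 X154.485 Y37.417
G1 X15.024 Y27.675
G1 X116.807 Y12.075
G0 X77.648 Y89.086
M3 S765
G1 X96.695 Y75.424 F1555
G1 X100.503 Y52.295
G1 X86.841 Y33.248
G1 X63.712 Y29.440
G1 X44.665 Y43.102
G1 X40.857 Y66.231
G1 X54.519 Y85.278
G1 X77.648 Y89.086
G0 X138.055 Y55.996
M3 S495
G1 X68.490 Y59.701 F1566
G1 X13.533 Y36.238
G1 X94.141 Y55.842
G1 X179.705 Y81.698
G1 X138.055 Y55.996
M5
G0 X0.000 Y0.000

Since the viewBox matches the mm dimensions, user units are millimetres directly. The only transform is the Y-flip y_m = 113.397 − y_svg.

Shape 1 is a rectangle drawn with `<path>`. Its stroke #ff8800 means score at S495, F1566. After flipping Y the toolpath is (50.967,78.535) → (151.473,78.535) → (151.473,21.962) → (50.967,21.962) → (50.967,78.535), returning to the start.

Shape 2 is a open polyline drawn with `<path>`. Its stroke #ff0000 means cut at S765, F1555. After flipping Y the toolpath is (185.902,32.663) → (207.729,67.309) → (173.494,15.868).

Shape 3 is a rectangle drawn with `<path>`. Its stroke #ff8800 means score at S495, F1566. After flipping Y the toolpath is (85.696,63.585) → (109.320,63.585) → (109.320,14.914) → (85.696,14.914) → (85.696,63.585), returning to the start.

Shape 4 is a closed polygon drawn with `<polygon>`. Its stroke #ff0000 means cut at S765, F1555. After flipping Y the toolpath is (116.807,12.075) → (200.602,41.853) → (61.891,9.644) → (59.188,64.198) → (154.485,37.417) → (15.024,27.675) → (116.807,12.075), returning to the start.

Shape 5 is a regular polygon drawn with `<polygon>`. Its stroke #ff0000 means cut at S765, F1555. After flipping Y the toolpath is (77.648,89.086) → (96.695,75.424) → (100.503,52.295) → (86.841,33.248) → (63.712,29.440) → (44.665,43.102) → (40.857,66.231) → (54.519,85.278) → (77.648,89.086), returning to the start.

Shape 6 is a closed polygon drawn with `<polygon>`. Its stroke #ff8800 means score at S495, F1566. After flipping Y the toolpath is (138.055,55.996) → (68.490,59.701) → (13.533,36.238) → (94.141,55.842) → (179.705,81.698) → (138.055,55.996), returning to the start.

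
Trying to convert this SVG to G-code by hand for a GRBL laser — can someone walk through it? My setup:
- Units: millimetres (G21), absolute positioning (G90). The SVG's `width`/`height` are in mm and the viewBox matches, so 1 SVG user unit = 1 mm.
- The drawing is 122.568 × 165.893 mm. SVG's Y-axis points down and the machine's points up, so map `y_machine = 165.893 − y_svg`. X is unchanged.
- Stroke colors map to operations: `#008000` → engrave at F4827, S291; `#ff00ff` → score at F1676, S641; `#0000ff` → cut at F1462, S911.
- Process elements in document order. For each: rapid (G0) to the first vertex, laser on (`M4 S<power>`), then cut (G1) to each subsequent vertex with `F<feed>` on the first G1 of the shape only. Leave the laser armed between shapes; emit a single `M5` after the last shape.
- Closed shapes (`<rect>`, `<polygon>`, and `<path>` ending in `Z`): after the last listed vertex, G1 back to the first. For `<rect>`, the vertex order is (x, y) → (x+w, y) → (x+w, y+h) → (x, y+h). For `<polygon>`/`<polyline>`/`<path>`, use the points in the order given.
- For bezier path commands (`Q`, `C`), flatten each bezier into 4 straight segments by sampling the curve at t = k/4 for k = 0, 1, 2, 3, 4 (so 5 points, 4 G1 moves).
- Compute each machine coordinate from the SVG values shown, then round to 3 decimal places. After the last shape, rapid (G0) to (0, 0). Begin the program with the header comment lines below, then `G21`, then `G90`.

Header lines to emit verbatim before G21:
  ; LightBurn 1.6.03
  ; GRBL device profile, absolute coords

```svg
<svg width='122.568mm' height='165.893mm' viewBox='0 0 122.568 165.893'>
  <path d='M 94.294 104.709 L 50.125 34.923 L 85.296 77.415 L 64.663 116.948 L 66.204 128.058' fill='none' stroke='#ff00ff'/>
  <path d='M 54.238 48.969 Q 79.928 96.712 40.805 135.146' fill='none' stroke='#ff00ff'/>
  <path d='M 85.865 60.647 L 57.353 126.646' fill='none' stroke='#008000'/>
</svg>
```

; LightBurn 1.6.03
; GRBL device profile, absolute coords
G21
G90
G0 X94.294 Y61.184
M4 S641
G1 X50.125 Y130.970 F1676
G1 X85.296 Y88.478
G1 X64.663 Y48.945
G1 X66.204 Y37.835
G0 X54.238 Y116.924
M4 S641
G1 X63.032 Y93.634 F1676
G1 X63.725 Y71.508
G1 X56.316 Y50.546
G1 X40.805 Y30.747
G0 X85.865 Y105.246
M4 S291
G1 X57.353 Y39.247 F4827
M5
G0 X0.000 Y0.000

Since the viewBox matches the mm dimensions, user units are millimetres directly. The only transform is the Y-flip y_m = 165.893 − y_svg.

Shape 1 is a open polyline drawn with `<path>`. Its stroke #ff00ff means score at S641, F1676. After flipping Y the toolpath is (94.294,61.184) → (50.125,130.970) → (85.296,88.478) → (64.663,48.945) → (66.204,37.835).

Shape 2 is a quadratic bezier drawn with `<path>`. Its stroke #ff00ff means score at S641, F1676. After flipping Y the toolpath is (54.238,116.924) → (63.032,93.634) → (63.725,71.508) → (56.316,50.546) → (40.805,30.747).

Shape 3 is a line segment drawn with `<path>`. Its stroke #008000 means engrave at S291, F4827. After flipping Y the toolpath is (85.865,105.246) → (57.353,39.247).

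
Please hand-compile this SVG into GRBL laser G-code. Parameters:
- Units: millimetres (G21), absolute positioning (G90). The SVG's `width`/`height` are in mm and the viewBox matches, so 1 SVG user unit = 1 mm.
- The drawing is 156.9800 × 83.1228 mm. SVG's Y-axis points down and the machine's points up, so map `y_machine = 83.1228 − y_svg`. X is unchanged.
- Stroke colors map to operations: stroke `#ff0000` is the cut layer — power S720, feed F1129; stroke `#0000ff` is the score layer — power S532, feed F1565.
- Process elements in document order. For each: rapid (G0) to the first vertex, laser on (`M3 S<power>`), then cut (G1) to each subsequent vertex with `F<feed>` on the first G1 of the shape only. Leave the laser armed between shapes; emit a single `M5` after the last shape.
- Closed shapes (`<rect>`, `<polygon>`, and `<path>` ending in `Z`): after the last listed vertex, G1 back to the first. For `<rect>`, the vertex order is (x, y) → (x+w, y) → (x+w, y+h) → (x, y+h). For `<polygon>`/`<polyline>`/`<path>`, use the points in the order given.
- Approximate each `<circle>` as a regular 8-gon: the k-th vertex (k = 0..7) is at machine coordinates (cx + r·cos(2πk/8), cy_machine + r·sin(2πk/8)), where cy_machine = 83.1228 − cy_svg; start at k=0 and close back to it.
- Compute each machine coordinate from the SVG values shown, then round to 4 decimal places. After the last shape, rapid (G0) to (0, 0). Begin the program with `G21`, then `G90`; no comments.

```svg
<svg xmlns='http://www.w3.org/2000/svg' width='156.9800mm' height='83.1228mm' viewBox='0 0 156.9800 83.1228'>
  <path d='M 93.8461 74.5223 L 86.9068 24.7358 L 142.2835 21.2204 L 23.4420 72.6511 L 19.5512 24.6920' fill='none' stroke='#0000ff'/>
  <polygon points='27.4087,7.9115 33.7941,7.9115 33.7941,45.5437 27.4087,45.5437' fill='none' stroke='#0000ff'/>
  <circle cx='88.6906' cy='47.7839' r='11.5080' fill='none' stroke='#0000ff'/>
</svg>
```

G21
G90
G0 X93.8461 Y8.6005
M3 S532
G1 X86.9068 Y58.3870 F1565
G1 X142.2835 Y61.9024
G1 X23.4420 Y10.4717
G1 X19.5512 Y58.4308
G0 X27.4087 Y75.2113
M3 S532
G1 X33.7941 Y75.2113 F1565
G1 X33.7941 Y37.5791
G1 X27.4087 Y37.5791
G1 X27.4087 Y75.2113
G0 X100.1986 Y35.3389
M3 S532
G1 X96.8280 Y43.4763 F1565
G1 X88.6906 Y46.8469
G1 X80.5532 Y43.4763
G1 X77.1826 Y35.3389
G1 X80.5532 Y27.2015
G1 X88.6906 Y23.8309
G1 X96.8280 Y27.2015
G1 X100.1986 Y35.3389
M5
G0 X0.0000 Y0.0000

Since the viewBox matches the mm dimensions, user units are millimetres directly. The only transform is the Y-flip y_m = 83.1228 − y_svg.

Shape 1 is a open polyline drawn with `<path>`. Its stroke #0000ff means score at S532, F1565. After flipping Y the toolpath is (93.8461,8.6005) → (86.9068,58.3870) → (142.2835,61.9024) → (23.4420,10.4717) → (19.5512,58.4308).

Shape 2 is a rectangle drawn with `<polygon>`. Its stroke #0000ff means score at S532, F1565. After flipping Y the toolpath is (27.4087,75.2113) → (33.7941,75.2113) → (33.7941,37.5791) → (27.4087,37.5791) → (27.4087,75.2113), returning to the start.

Shape 3 is a circle drawn with `<circle>`. Its stroke #0000ff means score at S532, F1565. After flipping Y the toolpath is (100.1986,35.3389) → (96.8280,43.4763) → (88.6906,46.8469) → (80.5532,43.4763) → (77.1826,35.3389) → (80.5532,27.2015) → (88.6906,23.8309) → (96.8280,27.2015) → (100.1986,35.3389), returning to the start.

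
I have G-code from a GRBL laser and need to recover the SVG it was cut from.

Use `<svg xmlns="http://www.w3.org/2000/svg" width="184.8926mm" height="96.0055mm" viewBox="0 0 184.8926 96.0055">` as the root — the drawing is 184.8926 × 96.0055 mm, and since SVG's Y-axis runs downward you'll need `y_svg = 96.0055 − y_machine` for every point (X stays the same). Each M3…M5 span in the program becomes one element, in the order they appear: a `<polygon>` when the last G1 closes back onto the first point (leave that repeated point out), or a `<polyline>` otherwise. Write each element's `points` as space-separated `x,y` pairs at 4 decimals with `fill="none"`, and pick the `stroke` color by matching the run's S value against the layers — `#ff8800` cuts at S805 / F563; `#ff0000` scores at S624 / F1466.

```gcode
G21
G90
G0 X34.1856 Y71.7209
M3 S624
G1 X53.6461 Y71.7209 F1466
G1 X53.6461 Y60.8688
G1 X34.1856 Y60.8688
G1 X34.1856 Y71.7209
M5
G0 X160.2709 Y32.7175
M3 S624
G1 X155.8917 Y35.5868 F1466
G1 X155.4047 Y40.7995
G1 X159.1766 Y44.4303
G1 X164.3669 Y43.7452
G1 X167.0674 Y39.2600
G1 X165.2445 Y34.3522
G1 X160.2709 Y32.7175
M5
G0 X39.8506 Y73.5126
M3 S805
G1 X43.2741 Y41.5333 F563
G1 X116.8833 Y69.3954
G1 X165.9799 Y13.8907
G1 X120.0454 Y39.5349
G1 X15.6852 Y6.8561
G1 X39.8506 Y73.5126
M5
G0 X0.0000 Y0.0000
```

<svg xmlns="http://www.w3.org/2000/svg" width="184.8926mm" height="96.0055mm" viewBox="0 0 184.8926 96.0055">
  <polygon points="34.1856,24.2846 53.6461,24.2846 53.6461,35.1367 34.1856,35.1367" fill="none" stroke="#ff0000"/>
  <polygon points="160.2709,63.2880 155.8917,60.4187 155.4047,55.2060 159.1766,51.5752 164.3669,52.2603 167.0674,56.7455 165.2445,61.6533" fill="none" stroke="#ff0000"/>
  <polygon points="39.8506,22.4929 43.2741,54.4722 116.8833,26.6101 165.9799,82.1148 120.0454,56.4706 15.6852,89.1494" fill="none" stroke="#ff8800"/>
</svg>

y_svg = 96.0055 − y_m.

[1] S624→`#ff0000` (score); closed run; points: 34.1856,24.2846 53.6461,24.2846 53.6461,35.1367 34.1856,35.1367

[2] S624→`#ff0000` (score); closed run; points: 160.2709,63.2880 155.8917,60.4187 155.4047,55.2060 159.1766,51.5752 164.3669,52.2603 167.0674,56.7455 165.2445,61.6533

[3] S805→`#ff8800` (cut); closed run; points: 39.8506,22.4929 43.2741,54.4722 116.8833,26.6101 165.9799,82.1148 120.0454,56.4706 15.6852,89.1494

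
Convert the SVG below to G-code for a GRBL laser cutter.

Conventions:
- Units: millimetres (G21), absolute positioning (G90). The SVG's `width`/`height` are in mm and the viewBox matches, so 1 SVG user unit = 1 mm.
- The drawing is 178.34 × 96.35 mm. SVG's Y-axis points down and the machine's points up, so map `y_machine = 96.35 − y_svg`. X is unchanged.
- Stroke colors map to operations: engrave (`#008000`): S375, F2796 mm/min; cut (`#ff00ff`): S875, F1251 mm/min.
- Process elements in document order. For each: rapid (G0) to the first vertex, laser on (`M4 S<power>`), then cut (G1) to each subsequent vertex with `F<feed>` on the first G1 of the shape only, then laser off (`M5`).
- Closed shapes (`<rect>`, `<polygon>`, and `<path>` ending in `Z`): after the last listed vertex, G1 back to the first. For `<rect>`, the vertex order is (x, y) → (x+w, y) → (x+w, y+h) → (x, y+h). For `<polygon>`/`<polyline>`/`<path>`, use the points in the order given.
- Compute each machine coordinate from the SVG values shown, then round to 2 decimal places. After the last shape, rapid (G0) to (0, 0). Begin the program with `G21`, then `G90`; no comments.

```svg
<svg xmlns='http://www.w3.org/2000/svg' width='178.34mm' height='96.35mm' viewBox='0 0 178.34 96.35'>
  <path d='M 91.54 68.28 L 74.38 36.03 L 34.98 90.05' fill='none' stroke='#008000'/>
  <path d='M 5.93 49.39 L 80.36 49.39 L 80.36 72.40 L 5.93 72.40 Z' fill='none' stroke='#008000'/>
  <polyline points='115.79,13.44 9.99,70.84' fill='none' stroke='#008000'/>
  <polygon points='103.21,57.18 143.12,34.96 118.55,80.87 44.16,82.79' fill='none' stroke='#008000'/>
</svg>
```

G21
G90
G0 X91.54 Y28.07
M4 S375
G1 X74.38 Y60.32 F2796
G1 X34.98 Y6.30
M5
G0 X5.93 Y46.96
M4 S375
G1 X80.36 Y46.96 F2796
G1 X80.36 Y23.95
G1 X5.93 Y23.95
G1 X5.93 Y46.96
M5
G0 X115.79 Y82.91
M4 S375
G1 X9.99 Y25.51 F2796
M5
G0 X103.21 Y39.17
M4 S375
G1 X143.12 Y61.39 F2796
G1 X118.55 Y15.48
G1 X44.16 Y13.56
G1 X103.21 Y39.17
M5
G0 X0.00 Y0.00

Since the viewBox matches the mm dimensions, user units are millimetres directly. The only transform is the Y-flip y_m = 96.35 − y_svg.

Shape 1 is a open polyline drawn with `<path>`. Its stroke #008000 means engrave at S375, F2796. After flipping Y the toolpath is (91.54,28.07) → (74.38,60.32) → (34.98,6.30).

Shape 2 is a rectangle drawn with `<path>`. Its stroke #008000 means engrave at S375, F2796. After flipping Y the toolpath is (5.93,46.96) → (80.36,46.96) → (80.36,23.95) → (5.93,23.95) → (5.93,46.96), returning to the start.

Shape 3 is a line segment drawn with `<polyline>`. Its stroke #008000 means engrave at S375, F2796. After flipping Y the toolpath is (115.79,82.91) → (9.99,25.51).

Shape 4 is a closed polygon drawn with `<polygon>`. Its stroke #008000 means engrave at S375, F2796. After flipping Y the toolpath is (103.21,39.17) → (143.12,61.39) → (118.55,15.48) → (44.16,13.56) → (103.21,39.17), returning to the start.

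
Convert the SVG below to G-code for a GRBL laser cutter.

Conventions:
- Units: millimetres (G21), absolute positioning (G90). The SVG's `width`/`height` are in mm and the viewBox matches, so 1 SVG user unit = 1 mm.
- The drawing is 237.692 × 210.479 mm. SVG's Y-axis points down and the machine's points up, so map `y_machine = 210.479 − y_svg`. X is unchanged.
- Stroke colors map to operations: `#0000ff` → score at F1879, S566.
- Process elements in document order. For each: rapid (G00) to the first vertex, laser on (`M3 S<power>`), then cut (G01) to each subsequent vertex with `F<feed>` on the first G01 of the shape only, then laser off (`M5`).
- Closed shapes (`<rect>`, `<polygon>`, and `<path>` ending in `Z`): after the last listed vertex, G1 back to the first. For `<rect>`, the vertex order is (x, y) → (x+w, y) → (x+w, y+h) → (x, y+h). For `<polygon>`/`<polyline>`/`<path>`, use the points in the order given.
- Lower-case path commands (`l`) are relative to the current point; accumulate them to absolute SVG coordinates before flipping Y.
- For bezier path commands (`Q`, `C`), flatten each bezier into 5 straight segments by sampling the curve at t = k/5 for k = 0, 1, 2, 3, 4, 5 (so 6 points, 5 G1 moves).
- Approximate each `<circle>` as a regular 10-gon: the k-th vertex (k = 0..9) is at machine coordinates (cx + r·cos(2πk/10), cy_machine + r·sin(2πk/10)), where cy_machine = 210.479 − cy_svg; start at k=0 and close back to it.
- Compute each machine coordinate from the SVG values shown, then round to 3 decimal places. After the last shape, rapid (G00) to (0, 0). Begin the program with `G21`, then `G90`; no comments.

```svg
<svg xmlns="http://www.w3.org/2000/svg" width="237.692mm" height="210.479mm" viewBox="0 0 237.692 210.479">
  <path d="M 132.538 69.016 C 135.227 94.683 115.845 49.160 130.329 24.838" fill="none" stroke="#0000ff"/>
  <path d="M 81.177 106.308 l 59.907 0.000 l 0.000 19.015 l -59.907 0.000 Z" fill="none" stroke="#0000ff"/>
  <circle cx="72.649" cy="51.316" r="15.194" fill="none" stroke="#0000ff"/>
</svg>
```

Since the viewBox matches the mm dimensions, user units are millimetres directly. The only transform is the Y-flip y_m = 210.479 − y_svg.

Shape 1 is a cubic bezier drawn with `<path>`. Its stroke #0000ff means score at S566, F1879. After flipping Y the toolpath is (132.538,141.463) → (131.950,133.866) → (128.751,138.921) → (125.624,152.191) → (125.255,169.243) → (130.329,185.641).

Shape 2 is a rectangle drawn with `<path>`. Its stroke #0000ff means score at S566, F1879. After flipping Y the toolpath is (81.177,104.171) → (141.084,104.171) → (141.084,85.156) → (81.177,85.156) → (81.177,104.171), returning to the start.

Shape 3 is a circle drawn with `<circle>`. Its stroke #0000ff means score at S566, F1879. After flipping Y the toolpath is (87.843,159.163) → (84.941,168.094) → (77.344,173.613) → (67.954,173.613) → (60.357,168.094) → (57.455,159.163) → (60.357,150.232) → (67.954,144.713) → (77.344,144.713) → (84.941,150.232) → (87.843,159.163), returning to the start.

G21
G90
G00 X132.538 Y141.463
M3 S566
G01 X131.950 Y133.866 F1879
G01 X128.751 Y138.921
G01 X125.624 Y152.191
G01 X125.255 Y169.243
G01 X130.329 Y185.641
M5
G00 X81.177 Y104.171
M3 S566
G01 X141.084 Y104.171 F1879
G01 X141.084 Y85.156
G01 X81.177 Y85.156
G01 X81.177 Y104.171
M5
G00 X87.843 Y159.163
M3 S566
G01 X84.941 Y168.094 F1879
G01 X77.344 Y173.613
G01 X67.954 Y173.613
G01 X60.357 Y168.094
G01 X57.455 Y159.163
G01 X60.357 Y150.232
G01 X67.954 Y144.713
G01 X77.344 Y144.713
G01 X84.941 Y150.232
G01 X87.843 Y159.163
M5
G00 X0.000 Y0.000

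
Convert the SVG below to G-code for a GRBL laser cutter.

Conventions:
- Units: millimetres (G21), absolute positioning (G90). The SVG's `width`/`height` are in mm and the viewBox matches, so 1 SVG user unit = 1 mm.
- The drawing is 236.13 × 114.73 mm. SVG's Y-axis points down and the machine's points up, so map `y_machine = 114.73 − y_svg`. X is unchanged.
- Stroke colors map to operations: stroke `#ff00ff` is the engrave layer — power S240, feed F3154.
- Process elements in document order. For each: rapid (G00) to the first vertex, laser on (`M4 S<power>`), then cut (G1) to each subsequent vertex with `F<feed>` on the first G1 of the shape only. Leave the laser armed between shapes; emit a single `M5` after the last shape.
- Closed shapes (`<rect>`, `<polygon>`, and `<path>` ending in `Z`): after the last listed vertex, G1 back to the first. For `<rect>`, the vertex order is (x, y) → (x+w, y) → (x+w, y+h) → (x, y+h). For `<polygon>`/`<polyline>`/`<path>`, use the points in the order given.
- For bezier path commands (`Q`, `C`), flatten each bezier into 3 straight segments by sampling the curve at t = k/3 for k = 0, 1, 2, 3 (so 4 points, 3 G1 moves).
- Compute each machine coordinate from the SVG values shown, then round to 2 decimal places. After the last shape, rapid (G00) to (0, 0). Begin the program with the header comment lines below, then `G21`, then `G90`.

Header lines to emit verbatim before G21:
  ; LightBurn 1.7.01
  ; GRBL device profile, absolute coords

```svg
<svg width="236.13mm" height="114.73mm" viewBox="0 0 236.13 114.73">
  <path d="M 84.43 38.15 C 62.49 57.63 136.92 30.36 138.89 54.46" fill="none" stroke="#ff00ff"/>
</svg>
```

Since the viewBox matches the mm dimensions, user units are millimetres directly. The only transform is the Y-flip y_m = 114.73 − y_svg.

Shape 1 is a cubic bezier drawn with `<path>`. Its stroke #ff00ff means engrave at S240, F3154. After flipping Y the toolpath is (84.43,76.58) → (88.36,69.05) → (119.02,70.88) → (138.89,60.27).

; LightBurn 1.7.01
; GRBL device profile, absolute coords
G21
G90
G00 X84.43 Y76.58
M4 S240
G1 X88.36 Y69.05 F3154
G1 X119.02 Y70.88
G1 X138.89 Y60.27
M5
G00 X0.00 Y0.00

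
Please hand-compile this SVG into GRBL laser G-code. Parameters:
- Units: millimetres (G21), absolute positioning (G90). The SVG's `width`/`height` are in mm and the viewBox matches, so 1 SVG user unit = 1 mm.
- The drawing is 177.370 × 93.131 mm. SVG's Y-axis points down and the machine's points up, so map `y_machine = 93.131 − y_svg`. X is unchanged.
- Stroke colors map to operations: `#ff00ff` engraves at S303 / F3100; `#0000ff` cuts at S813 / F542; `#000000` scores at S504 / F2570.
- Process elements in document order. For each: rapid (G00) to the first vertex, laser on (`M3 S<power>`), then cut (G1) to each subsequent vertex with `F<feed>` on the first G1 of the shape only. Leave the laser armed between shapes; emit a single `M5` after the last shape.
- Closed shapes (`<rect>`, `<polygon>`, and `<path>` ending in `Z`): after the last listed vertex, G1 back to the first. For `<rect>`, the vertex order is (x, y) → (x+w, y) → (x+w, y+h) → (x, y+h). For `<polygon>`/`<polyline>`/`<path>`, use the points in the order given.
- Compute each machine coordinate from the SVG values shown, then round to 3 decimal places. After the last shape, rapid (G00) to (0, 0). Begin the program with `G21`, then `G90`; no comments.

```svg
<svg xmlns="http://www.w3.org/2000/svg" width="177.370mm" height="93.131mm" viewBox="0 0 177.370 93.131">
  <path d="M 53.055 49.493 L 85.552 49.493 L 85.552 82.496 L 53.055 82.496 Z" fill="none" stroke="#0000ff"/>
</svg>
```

G21
G90
G00 X53.055 Y43.638
M3 S813
G1 X85.552 Y43.638 F542
G1 X85.552 Y10.635
G1 X53.055 Y10.635
G1 X53.055 Y43.638
M5
G00 X0.000 Y0.000

Since the viewBox matches the mm dimensions, user units are millimetres directly. The only transform is the Y-flip y_m = 93.131 − y_svg.

Shape 1 is a rectangle drawn with `<path>`. Its stroke #0000ff means cut at S813, F542. After flipping Y the toolpath is (53.055,43.638) → (85.552,43.638) → (85.552,10.635) → (53.055,10.635) → (53.055,43.638), returning to the start.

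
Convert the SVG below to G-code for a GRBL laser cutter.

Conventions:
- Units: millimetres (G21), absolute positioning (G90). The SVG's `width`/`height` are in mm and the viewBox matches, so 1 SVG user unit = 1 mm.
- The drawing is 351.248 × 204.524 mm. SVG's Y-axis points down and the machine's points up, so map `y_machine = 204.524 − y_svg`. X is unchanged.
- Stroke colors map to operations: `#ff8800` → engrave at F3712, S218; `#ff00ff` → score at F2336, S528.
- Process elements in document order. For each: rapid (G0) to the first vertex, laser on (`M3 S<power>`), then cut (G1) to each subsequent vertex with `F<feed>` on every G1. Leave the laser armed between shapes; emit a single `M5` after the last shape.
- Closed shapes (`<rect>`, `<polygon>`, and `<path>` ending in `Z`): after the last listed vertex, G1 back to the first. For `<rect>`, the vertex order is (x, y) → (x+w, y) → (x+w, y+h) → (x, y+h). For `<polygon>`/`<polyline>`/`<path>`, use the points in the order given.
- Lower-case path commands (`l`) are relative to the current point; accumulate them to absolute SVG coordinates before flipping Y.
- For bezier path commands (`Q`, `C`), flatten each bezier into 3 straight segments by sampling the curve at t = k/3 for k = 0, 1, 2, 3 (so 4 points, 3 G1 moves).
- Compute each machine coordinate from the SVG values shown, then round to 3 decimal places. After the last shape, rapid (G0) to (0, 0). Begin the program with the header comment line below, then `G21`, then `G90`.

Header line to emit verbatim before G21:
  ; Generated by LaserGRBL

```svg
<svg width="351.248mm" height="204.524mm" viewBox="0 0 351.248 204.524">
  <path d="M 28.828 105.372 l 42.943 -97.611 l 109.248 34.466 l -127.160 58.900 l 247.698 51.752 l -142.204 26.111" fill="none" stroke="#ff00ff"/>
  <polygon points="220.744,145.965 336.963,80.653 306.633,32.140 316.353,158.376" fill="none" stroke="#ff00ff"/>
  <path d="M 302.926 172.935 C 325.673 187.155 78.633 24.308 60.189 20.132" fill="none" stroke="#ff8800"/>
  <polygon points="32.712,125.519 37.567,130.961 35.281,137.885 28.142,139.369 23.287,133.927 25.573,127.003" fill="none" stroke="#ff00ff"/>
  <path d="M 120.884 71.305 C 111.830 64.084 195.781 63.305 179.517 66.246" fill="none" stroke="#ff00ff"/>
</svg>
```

1 u = 1 mm; y_m = 204.524 − y.

[1] `<path>` open polyline, #ff00ff→score S528 F2336: (28.828,99.152) → (71.771,196.763) → (181.019,162.297) → (53.859,103.397) → (301.557,51.645) → (159.353,25.534)

[2] `<polygon>` closed polygon, #ff00ff→score S528 F2336: (220.744,58.559) → (336.963,123.871) → (306.633,172.384) → (316.353,46.148) → (220.744,58.559) (closed)

[3] `<path>` cubic bezier, #ff8800→engrave S218 F3712: (302.926,31.589) → (254.203,63.957) → (136.373,139.760) → (60.189,184.392)

[4] `<polygon>` regular polygon, #ff00ff→score S528 F2336: (32.712,79.005) → (37.567,73.563) → (35.281,66.639) → (28.142,65.155) → (23.287,70.597) → (25.573,77.521) → (32.712,79.005) (closed)

[5] `<path>` cubic bezier, #ff00ff→score S528 F2336: (120.884,133.219) → (135.675,138.393) → (169.532,139.878) → (179.517,138.278)

; Generated by LaserGRBL
G21
G90
G0 X28.828 Y99.152
M3 S528
G1 X71.771 Y196.763 F2336
G1 X181.019 Y162.297 F2336
G1 X53.859 Y103.397 F2336
G1 X301.557 Y51.645 F2336
G1 X159.353 Y25.534 F2336
G0 X220.744 Y58.559
M3 S528
G1 X336.963 Y123.871 F2336
G1 X306.633 Y172.384 F2336
G1 X316.353 Y46.148 F2336
G1 X220.744 Y58.559 F2336
G0 X302.926 Y31.589
M3 S218
G1 X254.203 Y63.957 F3712
G1 X136.373 Y139.760 F3712
G1 X60.189 Y184.392 F3712
G0 X32.712 Y79.005
M3 S528
G1 X37.567 Y73.563 F2336
G1 X35.281 Y66.639 F2336
G1 X28.142 Y65.155 F2336
G1 X23.287 Y70.597 F2336
G1 X25.573 Y77.521 F2336
G1 X32.712 Y79.005 F2336
G0 X120.884 Y133.219
M3 S528
G1 X135.675 Y138.393 F2336
G1 X169.532 Y139.878 F2336
G1 X179.517 Y138.278 F2336
M5
G0 X0.000 Y0.000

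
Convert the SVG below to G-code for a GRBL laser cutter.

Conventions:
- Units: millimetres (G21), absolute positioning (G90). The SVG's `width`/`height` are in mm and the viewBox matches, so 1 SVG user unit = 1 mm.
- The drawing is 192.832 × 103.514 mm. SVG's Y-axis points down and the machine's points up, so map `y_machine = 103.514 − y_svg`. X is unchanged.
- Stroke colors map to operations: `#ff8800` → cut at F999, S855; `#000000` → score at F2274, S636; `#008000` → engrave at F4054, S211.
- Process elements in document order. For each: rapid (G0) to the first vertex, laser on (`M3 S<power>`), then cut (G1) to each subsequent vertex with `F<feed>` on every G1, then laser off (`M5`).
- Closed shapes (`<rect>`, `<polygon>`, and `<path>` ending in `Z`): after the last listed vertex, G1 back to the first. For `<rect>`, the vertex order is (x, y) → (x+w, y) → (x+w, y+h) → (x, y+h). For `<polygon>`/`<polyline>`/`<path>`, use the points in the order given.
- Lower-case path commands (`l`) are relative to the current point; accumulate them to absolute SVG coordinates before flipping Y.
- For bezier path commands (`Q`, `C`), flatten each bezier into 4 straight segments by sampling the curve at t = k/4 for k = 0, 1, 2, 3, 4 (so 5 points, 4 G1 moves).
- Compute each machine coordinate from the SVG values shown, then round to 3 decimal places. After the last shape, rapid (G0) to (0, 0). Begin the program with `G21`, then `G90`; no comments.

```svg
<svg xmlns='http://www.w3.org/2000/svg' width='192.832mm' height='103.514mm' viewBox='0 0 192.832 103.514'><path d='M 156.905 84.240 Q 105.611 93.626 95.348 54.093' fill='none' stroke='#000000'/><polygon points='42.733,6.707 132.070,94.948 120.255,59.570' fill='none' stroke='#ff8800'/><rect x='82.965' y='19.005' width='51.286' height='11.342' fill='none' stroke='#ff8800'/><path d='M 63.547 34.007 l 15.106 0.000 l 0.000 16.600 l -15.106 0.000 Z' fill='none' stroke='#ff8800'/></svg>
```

G21
G90
G0 X156.905 Y19.274
M3 S636
G1 X133.822 Y17.638 F2274
G1 X115.869 Y22.118 F2274
G1 X103.044 Y32.712 F2274
G1 X95.348 Y49.421 F2274
M5
G0 X42.733 Y96.807
M3 S855
G1 X132.070 Y8.566 F999
G1 X120.255 Y43.944 F999
G1 X42.733 Y96.807 F999
M5
G0 X82.965 Y84.509
M3 S855
G1 X134.251 Y84.509 F999
G1 X134.251 Y73.167 F999
G1 X82.965 Y73.167 F999
G1 X82.965 Y84.509 F999
M5
G0 X63.547 Y69.507
M3 S855
G1 X78.653 Y69.507 F999
G1 X78.653 Y52.907 F999
G1 X63.547 Y52.907 F999
G1 X63.547 Y69.507 F999
M5
G0 X0.000 Y0.000

viewBox `0 0 192.832 103.514` with mm width/height → 1 unit = 1 mm. Flip: y_m = 103.514 − y_svg.

**Shape 1** — `<path>` quadratic bezier, stroke `#000000` → score (S636, F2274). Control points (SVG): P0=(156.905,84.240), P1=(105.611,93.626), P2=(95.348,54.093); sampled at t=k/4. Machine vertices: (156.905,19.274) → (133.822,17.638) → (115.869,22.118) → (103.044,32.712) → (95.348,49.421). Open path.

**Shape 2** — `<polygon>` closed polygon, stroke `#ff8800` → cut (S855, F999). Machine vertices: (42.733,96.807) → (132.070,8.566) → (120.255,43.944) → (42.733,96.807). Closed: final G1 returns to the first vertex.

**Shape 3** — `<rect>` rectangle, stroke `#ff8800` → cut (S855, F999). Machine vertices: (82.965,84.509) → (134.251,84.509) → (134.251,73.167) → (82.965,73.167) → (82.965,84.509). Closed: final G1 returns to the first vertex.

**Shape 4** — `<path>` rectangle, stroke `#ff8800` → cut (S855, F999). Machine vertices: (63.547,69.507) → (78.653,69.507) → (78.653,52.907) → (63.547,52.907) → (63.547,69.507). Closed: final G1 returns to the first vertex.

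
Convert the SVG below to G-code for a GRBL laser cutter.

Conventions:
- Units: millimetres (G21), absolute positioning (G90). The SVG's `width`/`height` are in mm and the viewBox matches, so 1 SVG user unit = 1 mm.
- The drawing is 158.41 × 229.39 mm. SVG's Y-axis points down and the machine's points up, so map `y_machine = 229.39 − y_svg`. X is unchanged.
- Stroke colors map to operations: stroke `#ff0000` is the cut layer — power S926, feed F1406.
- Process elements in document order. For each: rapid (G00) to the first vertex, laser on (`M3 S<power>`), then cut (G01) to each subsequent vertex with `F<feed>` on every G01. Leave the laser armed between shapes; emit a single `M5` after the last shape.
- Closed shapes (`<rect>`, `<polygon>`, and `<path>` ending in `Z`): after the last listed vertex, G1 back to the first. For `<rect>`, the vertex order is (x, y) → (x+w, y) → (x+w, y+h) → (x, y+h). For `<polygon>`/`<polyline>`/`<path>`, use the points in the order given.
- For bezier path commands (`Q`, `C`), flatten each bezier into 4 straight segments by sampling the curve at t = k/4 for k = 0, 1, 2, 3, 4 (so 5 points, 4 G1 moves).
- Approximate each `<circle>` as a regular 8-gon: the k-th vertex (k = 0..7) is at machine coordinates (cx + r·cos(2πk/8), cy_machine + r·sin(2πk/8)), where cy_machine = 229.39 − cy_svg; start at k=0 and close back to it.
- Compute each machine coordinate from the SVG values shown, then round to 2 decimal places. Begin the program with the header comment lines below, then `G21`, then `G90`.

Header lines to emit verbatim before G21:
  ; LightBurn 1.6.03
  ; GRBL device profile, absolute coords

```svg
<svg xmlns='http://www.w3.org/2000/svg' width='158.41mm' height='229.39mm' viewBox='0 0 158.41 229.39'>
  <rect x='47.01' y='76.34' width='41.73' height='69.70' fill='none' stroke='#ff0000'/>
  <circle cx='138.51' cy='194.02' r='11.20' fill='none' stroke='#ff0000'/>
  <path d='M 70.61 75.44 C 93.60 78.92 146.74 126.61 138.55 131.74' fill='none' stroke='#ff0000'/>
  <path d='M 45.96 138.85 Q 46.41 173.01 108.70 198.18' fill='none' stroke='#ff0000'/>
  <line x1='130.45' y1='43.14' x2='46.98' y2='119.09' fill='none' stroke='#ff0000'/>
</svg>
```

; LightBurn 1.6.03
; GRBL device profile, absolute coords
G21
G90
G00 X47.01 Y153.05
M3 S926
G01 X88.74 Y153.05 F1406
G01 X88.74 Y83.35 F1406
G01 X47.01 Y83.35 F1406
G01 X47.01 Y153.05 F1406
G00 X149.71 Y35.37
M3 S926
G01 X146.43 Y43.29 F1406
G01 X138.51 Y46.57 F1406
G01 X130.59 Y43.29 F1406
G01 X127.31 Y35.37 F1406
G01 X130.59 Y27.45 F1406
G01 X138.51 Y24.17 F1406
G01 X146.43 Y27.45 F1406
G01 X149.71 Y35.37 F1406
G00 X70.61 Y153.95
M3 S926
G01 X92.08 Y144.41 F1406
G01 X116.27 Y126.42 F1406
G01 X134.62 Y108.12 F1406
G01 X138.55 Y97.65 F1406
G00 X45.96 Y90.54
M3 S926
G01 X50.05 Y74.02 F1406
G01 X61.87 Y58.63 F1406
G01 X81.42 Y44.36 F1406
G01 X108.70 Y31.21 F1406
G00 X130.45 Y186.25
M3 S926
G01 X46.98 Y110.30 F1406
M5

1 u = 1 mm; y_m = 229.39 − y.

[1] `<rect>` rectangle, #ff0000→cut S926 F1406: (47.01,153.05) → (88.74,153.05) → (88.74,83.35) → (47.01,83.35) → (47.01,153.05) (closed)

[2] `<circle>` circle, #ff0000→cut S926 F1406: (149.71,35.37) → (146.43,43.29) → (138.51,46.57) → (130.59,43.29) → (127.31,35.37) → (130.59,27.45) → (138.51,24.17) → (146.43,27.45) → (149.71,35.37) (closed)

[3] `<path>` cubic bezier, #ff0000→cut S926 F1406: (70.61,153.95) → (92.08,144.41) → (116.27,126.42) → (134.62,108.12) → (138.55,97.65)

[4] `<path>` quadratic bezier, #ff0000→cut S926 F1406: (45.96,90.54) → (50.05,74.02) → (61.87,58.63) → (81.42,44.36) → (108.70,31.21)

[5] `<line>` line segment, #ff0000→cut S926 F1406: (130.45,186.25) → (46.98,110.30)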